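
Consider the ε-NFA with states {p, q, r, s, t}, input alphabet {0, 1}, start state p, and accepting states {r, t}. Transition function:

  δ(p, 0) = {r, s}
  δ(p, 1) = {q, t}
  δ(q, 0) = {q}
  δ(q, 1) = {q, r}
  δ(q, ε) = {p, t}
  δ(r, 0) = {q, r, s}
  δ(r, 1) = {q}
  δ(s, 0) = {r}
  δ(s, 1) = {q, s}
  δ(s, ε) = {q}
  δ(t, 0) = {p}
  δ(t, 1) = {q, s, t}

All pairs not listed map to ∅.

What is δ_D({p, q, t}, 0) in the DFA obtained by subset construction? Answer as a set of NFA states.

δ(p,0) = {r, s}; δ(q,0) = {q}; δ(t,0) = {p}.
Union: {p, q, r, s}.
ε-closure gives {p, q, r, s, t}.

{p, q, r, s, t}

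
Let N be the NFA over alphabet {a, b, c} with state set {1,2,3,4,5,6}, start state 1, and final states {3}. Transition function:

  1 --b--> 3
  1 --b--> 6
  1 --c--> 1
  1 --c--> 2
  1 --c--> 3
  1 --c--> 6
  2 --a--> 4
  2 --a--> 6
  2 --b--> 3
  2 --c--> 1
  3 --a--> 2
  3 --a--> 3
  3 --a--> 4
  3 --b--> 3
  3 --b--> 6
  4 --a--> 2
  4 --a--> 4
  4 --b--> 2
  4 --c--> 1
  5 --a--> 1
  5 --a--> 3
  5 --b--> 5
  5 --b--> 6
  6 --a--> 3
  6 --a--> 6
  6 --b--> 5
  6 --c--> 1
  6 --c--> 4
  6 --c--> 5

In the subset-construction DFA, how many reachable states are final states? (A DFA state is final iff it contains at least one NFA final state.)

Start state of the DFA: {1}.
{1} --a--> ∅  [new]
{1} --b--> {3,6}  [new]
{1} --c--> {1,2,3,6}  [new]
∅ --a--> ∅  [seen]
∅ --b--> ∅  [seen]
∅ --c--> ∅  [seen]
{3,6} --a--> {2,3,4,6}  [new]
{3,6} --b--> {3,5,6}  [new]
{3,6} --c--> {1,4,5}  [new]
{1,2,3,6} --a--> {2,3,4,6}  [seen]
{1,2,3,6} --b--> {3,5,6}  [seen]
{1,2,3,6} --c--> {1,2,3,4,5,6}  [new]
{2,3,4,6} --a--> {2,3,4,6}  [seen]
{2,3,4,6} --b--> {2,3,5,6}  [new]
{2,3,4,6} --c--> {1,4,5}  [seen]
{3,5,6} --a--> {1,2,3,4,6}  [new]
{3,5,6} --b--> {3,5,6}  [seen]
{3,5,6} --c--> {1,4,5}  [seen]
{1,4,5} --a--> {1,2,3,4}  [new]
{1,4,5} --b--> {2,3,5,6}  [seen]
{1,4,5} --c--> {1,2,3,6}  [seen]
{1,2,3,4,5,6} --a--> {1,2,3,4,6}  [seen]
{1,2,3,4,5,6} --b--> {2,3,5,6}  [seen]
{1,2,3,4,5,6} --c--> {1,2,3,4,5,6}  [seen]
{2,3,5,6} --a--> {1,2,3,4,6}  [seen]
{2,3,5,6} --b--> {3,5,6}  [seen]
{2,3,5,6} --c--> {1,4,5}  [seen]
{1,2,3,4,6} --a--> {2,3,4,6}  [seen]
{1,2,3,4,6} --b--> {2,3,5,6}  [seen]
{1,2,3,4,6} --c--> {1,2,3,4,5,6}  [seen]
{1,2,3,4} --a--> {2,3,4,6}  [seen]
{1,2,3,4} --b--> {2,3,6}  [new]
{1,2,3,4} --c--> {1,2,3,6}  [seen]
{2,3,6} --a--> {2,3,4,6}  [seen]
{2,3,6} --b--> {3,5,6}  [seen]
{2,3,6} --c--> {1,4,5}  [seen]
Reachable DFA states: {1}, ∅, {3,6}, {1,2,3,6}, {2,3,4,6}, {3,5,6}, {1,4,5}, {1,2,3,4,5,6}, {2,3,5,6}, {1,2,3,4,6}, {1,2,3,4}, {2,3,6}.
Accepting DFA states (contain an NFA accepting state): {3,6}, {1,2,3,6}, {2,3,4,6}, {3,5,6}, {1,2,3,4,5,6}, {2,3,5,6}, {1,2,3,4,6}, {1,2,3,4}, {2,3,6}.

9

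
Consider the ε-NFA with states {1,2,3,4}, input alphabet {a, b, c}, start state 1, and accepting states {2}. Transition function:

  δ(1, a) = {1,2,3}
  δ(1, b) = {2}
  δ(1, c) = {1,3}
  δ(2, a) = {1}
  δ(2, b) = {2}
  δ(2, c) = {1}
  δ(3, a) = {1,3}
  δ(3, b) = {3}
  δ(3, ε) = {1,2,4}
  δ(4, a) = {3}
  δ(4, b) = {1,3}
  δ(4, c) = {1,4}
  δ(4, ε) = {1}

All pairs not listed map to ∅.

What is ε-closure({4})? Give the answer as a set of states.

Begin with {4}.
4 →ε {1}; add 1.
ε-closure = {1,4}.

{1,4}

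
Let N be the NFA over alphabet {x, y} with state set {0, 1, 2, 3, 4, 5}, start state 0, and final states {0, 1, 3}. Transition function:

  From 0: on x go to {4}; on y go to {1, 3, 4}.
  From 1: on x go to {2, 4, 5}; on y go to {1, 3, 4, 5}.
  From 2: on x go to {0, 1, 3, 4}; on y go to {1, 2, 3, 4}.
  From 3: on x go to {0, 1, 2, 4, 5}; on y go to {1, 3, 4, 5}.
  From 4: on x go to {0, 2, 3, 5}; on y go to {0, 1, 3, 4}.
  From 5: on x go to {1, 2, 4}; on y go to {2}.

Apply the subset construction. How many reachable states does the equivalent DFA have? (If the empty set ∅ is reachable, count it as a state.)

8

Start state of the DFA: {0}.
{0} --x--> {4}  [new]
{0} --y--> {1, 3, 4}  [new]
{4} --x--> {0, 2, 3, 5}  [new]
{4} --y--> {0, 1, 3, 4}  [new]
{1, 3, 4} --x--> {0, 1, 2, 3, 4, 5}  [new]
{1, 3, 4} --y--> {0, 1, 3, 4, 5}  [new]
{0, 2, 3, 5} --x--> {0, 1, 2, 3, 4, 5}  [seen]
{0, 2, 3, 5} --y--> {1, 2, 3, 4, 5}  [new]
{0, 1, 3, 4} --x--> {0, 1, 2, 3, 4, 5}  [seen]
{0, 1, 3, 4} --y--> {0, 1, 3, 4, 5}  [seen]
{0, 1, 2, 3, 4, 5} --x--> {0, 1, 2, 3, 4, 5}  [seen]
{0, 1, 2, 3, 4, 5} --y--> {0, 1, 2, 3, 4, 5}  [seen]
{0, 1, 3, 4, 5} --x--> {0, 1, 2, 3, 4, 5}  [seen]
{0, 1, 3, 4, 5} --y--> {0, 1, 2, 3, 4, 5}  [seen]
{1, 2, 3, 4, 5} --x--> {0, 1, 2, 3, 4, 5}  [seen]
{1, 2, 3, 4, 5} --y--> {0, 1, 2, 3, 4, 5}  [seen]
Reachable DFA states: {0}, {4}, {1, 3, 4}, {0, 2, 3, 5}, {0, 1, 3, 4}, {0, 1, 2, 3, 4, 5}, {0, 1, 3, 4, 5}, {1, 2, 3, 4, 5}.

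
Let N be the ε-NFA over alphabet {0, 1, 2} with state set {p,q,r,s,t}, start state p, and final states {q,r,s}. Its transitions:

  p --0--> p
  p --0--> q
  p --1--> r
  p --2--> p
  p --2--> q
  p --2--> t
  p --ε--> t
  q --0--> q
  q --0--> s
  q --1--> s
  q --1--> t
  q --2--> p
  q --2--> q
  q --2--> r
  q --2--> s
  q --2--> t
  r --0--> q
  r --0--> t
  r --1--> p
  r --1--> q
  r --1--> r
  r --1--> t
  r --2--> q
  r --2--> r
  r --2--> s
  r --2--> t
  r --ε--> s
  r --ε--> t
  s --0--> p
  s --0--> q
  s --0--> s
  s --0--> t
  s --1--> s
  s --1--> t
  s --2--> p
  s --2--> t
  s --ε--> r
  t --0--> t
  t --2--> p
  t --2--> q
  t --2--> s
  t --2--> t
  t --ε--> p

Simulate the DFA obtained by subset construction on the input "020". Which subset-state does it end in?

{p,q,r,s,t}

Start: {p,t}.
δ(p,0) = {p,q}; δ(t,0) = {t}.
Union: {p,q,t}.
After 0: {p,q,t}.
δ(p,2) = {p,q,t}; δ(q,2) = {p,q,r,s,t}; δ(t,2) = {p,q,s,t}.
Union: {p,q,r,s,t}.
After 2: {p,q,r,s,t}.
δ(p,0) = {p,q}; δ(q,0) = {q,s}; δ(r,0) = {q,t}; δ(s,0) = {p,q,s,t}; δ(t,0) = {t}.
Union: {p,q,s,t}.
ε-closure gives {p,q,r,s,t}.
After 0: {p,q,r,s,t}.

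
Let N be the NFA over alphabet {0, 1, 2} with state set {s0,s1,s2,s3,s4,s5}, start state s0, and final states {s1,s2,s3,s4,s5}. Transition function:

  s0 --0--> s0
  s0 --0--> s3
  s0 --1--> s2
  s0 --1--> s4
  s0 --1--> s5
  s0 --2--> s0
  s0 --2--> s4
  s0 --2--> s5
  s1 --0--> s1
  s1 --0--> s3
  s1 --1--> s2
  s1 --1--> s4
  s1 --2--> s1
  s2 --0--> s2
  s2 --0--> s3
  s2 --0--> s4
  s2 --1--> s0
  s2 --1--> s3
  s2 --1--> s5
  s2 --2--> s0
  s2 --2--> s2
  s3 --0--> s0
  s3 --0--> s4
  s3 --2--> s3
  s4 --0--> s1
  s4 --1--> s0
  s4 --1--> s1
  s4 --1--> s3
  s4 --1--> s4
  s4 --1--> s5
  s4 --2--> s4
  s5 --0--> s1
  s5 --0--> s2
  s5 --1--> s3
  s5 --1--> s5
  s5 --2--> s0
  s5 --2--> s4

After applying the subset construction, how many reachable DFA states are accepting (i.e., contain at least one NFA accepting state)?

14

Start state of the DFA: {s0}.
{s0} --0--> {s0,s3}  [new]
{s0} --1--> {s2,s4,s5}  [new]
{s0} --2--> {s0,s4,s5}  [new]
{s0,s3} --0--> {s0,s3,s4}  [new]
{s0,s3} --1--> {s2,s4,s5}  [seen]
{s0,s3} --2--> {s0,s3,s4,s5}  [new]
{s2,s4,s5} --0--> {s1,s2,s3,s4}  [new]
{s2,s4,s5} --1--> {s0,s1,s3,s4,s5}  [new]
{s2,s4,s5} --2--> {s0,s2,s4}  [new]
{s0,s4,s5} --0--> {s0,s1,s2,s3}  [new]
{s0,s4,s5} --1--> {s0,s1,s2,s3,s4,s5}  [new]
{s0,s4,s5} --2--> {s0,s4,s5}  [seen]
{s0,s3,s4} --0--> {s0,s1,s3,s4}  [new]
{s0,s3,s4} --1--> {s0,s1,s2,s3,s4,s5}  [seen]
{s0,s3,s4} --2--> {s0,s3,s4,s5}  [seen]
{s0,s3,s4,s5} --0--> {s0,s1,s2,s3,s4}  [new]
{s0,s3,s4,s5} --1--> {s0,s1,s2,s3,s4,s5}  [seen]
{s0,s3,s4,s5} --2--> {s0,s3,s4,s5}  [seen]
{s1,s2,s3,s4} --0--> {s0,s1,s2,s3,s4}  [seen]
{s1,s2,s3,s4} --1--> {s0,s1,s2,s3,s4,s5}  [seen]
{s1,s2,s3,s4} --2--> {s0,s1,s2,s3,s4}  [seen]
{s0,s1,s3,s4,s5} --0--> {s0,s1,s2,s3,s4}  [seen]
{s0,s1,s3,s4,s5} --1--> {s0,s1,s2,s3,s4,s5}  [seen]
{s0,s1,s3,s4,s5} --2--> {s0,s1,s3,s4,s5}  [seen]
{s0,s2,s4} --0--> {s0,s1,s2,s3,s4}  [seen]
{s0,s2,s4} --1--> {s0,s1,s2,s3,s4,s5}  [seen]
{s0,s2,s4} --2--> {s0,s2,s4,s5}  [new]
{s0,s1,s2,s3} --0--> {s0,s1,s2,s3,s4}  [seen]
{s0,s1,s2,s3} --1--> {s0,s2,s3,s4,s5}  [new]
{s0,s1,s2,s3} --2--> {s0,s1,s2,s3,s4,s5}  [seen]
{s0,s1,s2,s3,s4,s5} --0--> {s0,s1,s2,s3,s4}  [seen]
{s0,s1,s2,s3,s4,s5} --1--> {s0,s1,s2,s3,s4,s5}  [seen]
{s0,s1,s2,s3,s4,s5} --2--> {s0,s1,s2,s3,s4,s5}  [seen]
{s0,s1,s3,s4} --0--> {s0,s1,s3,s4}  [seen]
{s0,s1,s3,s4} --1--> {s0,s1,s2,s3,s4,s5}  [seen]
{s0,s1,s3,s4} --2--> {s0,s1,s3,s4,s5}  [seen]
{s0,s1,s2,s3,s4} --0--> {s0,s1,s2,s3,s4}  [seen]
{s0,s1,s2,s3,s4} --1--> {s0,s1,s2,s3,s4,s5}  [seen]
{s0,s1,s2,s3,s4} --2--> {s0,s1,s2,s3,s4,s5}  [seen]
{s0,s2,s4,s5} --0--> {s0,s1,s2,s3,s4}  [seen]
{s0,s2,s4,s5} --1--> {s0,s1,s2,s3,s4,s5}  [seen]
{s0,s2,s4,s5} --2--> {s0,s2,s4,s5}  [seen]
{s0,s2,s3,s4,s5} --0--> {s0,s1,s2,s3,s4}  [seen]
{s0,s2,s3,s4,s5} --1--> {s0,s1,s2,s3,s4,s5}  [seen]
{s0,s2,s3,s4,s5} --2--> {s0,s2,s3,s4,s5}  [seen]
Reachable DFA states: {s0}, {s0,s3}, {s2,s4,s5}, {s0,s4,s5}, {s0,s3,s4}, {s0,s3,s4,s5}, {s1,s2,s3,s4}, {s0,s1,s3,s4,s5}, {s0,s2,s4}, {s0,s1,s2,s3}, {s0,s1,s2,s3,s4,s5}, {s0,s1,s3,s4}, {s0,s1,s2,s3,s4}, {s0,s2,s4,s5}, {s0,s2,s3,s4,s5}.
Accepting DFA states (contain an NFA accepting state): {s0,s3}, {s2,s4,s5}, {s0,s4,s5}, {s0,s3,s4}, {s0,s3,s4,s5}, {s1,s2,s3,s4}, {s0,s1,s3,s4,s5}, {s0,s2,s4}, {s0,s1,s2,s3}, {s0,s1,s2,s3,s4,s5}, {s0,s1,s3,s4}, {s0,s1,s2,s3,s4}, {s0,s2,s4,s5}, {s0,s2,s3,s4,s5}.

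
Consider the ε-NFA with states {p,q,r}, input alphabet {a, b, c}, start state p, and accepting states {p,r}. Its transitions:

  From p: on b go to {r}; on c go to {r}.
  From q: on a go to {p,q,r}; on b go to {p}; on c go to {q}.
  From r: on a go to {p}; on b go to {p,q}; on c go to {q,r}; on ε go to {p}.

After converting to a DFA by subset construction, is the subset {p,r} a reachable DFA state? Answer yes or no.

yes

Start state of the DFA: {p} (ε-closure of the NFA start).
{p} --a--> ∅  [new]
{p} --b--> {p,r}  [new]
{p} --c--> {p,r}  [seen]
∅ --a--> ∅  [seen]
∅ --b--> ∅  [seen]
∅ --c--> ∅  [seen]
{p,r} --a--> {p}  [seen]
{p,r} --b--> {p,q,r}  [new]
{p,r} --c--> {p,q,r}  [seen]
{p,q,r} --a--> {p,q,r}  [seen]
{p,q,r} --b--> {p,q,r}  [seen]
{p,q,r} --c--> {p,q,r}  [seen]
Reachable DFA states: {p}, ∅, {p,r}, {p,q,r}.
{p,r} is among them.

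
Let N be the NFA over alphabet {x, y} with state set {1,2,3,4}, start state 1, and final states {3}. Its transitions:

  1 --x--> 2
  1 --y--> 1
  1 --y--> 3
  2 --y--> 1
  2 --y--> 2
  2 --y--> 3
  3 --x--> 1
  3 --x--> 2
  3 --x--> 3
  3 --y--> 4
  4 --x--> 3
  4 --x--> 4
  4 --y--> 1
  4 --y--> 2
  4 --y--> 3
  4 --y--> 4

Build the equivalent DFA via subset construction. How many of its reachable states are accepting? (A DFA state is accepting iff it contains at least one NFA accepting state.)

4

Start state of the DFA: {1}.
{1} --x--> {2}  [new]
{1} --y--> {1,3}  [new]
{2} --x--> ∅  [new]
{2} --y--> {1,2,3}  [new]
{1,3} --x--> {1,2,3}  [seen]
{1,3} --y--> {1,3,4}  [new]
∅ --x--> ∅  [seen]
∅ --y--> ∅  [seen]
{1,2,3} --x--> {1,2,3}  [seen]
{1,2,3} --y--> {1,2,3,4}  [new]
{1,3,4} --x--> {1,2,3,4}  [seen]
{1,3,4} --y--> {1,2,3,4}  [seen]
{1,2,3,4} --x--> {1,2,3,4}  [seen]
{1,2,3,4} --y--> {1,2,3,4}  [seen]
Reachable DFA states: {1}, {2}, {1,3}, ∅, {1,2,3}, {1,3,4}, {1,2,3,4}.
Accepting DFA states (contain an NFA accepting state): {1,3}, {1,2,3}, {1,3,4}, {1,2,3,4}.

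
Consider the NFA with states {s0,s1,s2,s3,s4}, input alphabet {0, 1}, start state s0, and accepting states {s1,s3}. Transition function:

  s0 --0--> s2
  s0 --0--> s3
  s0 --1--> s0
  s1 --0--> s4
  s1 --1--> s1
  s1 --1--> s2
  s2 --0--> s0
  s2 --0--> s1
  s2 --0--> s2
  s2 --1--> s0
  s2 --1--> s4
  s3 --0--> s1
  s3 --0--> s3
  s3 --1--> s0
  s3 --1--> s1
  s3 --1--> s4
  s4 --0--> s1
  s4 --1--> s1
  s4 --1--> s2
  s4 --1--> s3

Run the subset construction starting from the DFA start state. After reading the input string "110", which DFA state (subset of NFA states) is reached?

{s2,s3}

Start: {s0}.
δ(s0,1) = {s0}.
Union: {s0}.
After 1: {s0}.
δ(s0,1) = {s0}.
Union: {s0}.
After 1: {s0}.
δ(s0,0) = {s2,s3}.
Union: {s2,s3}.
After 0: {s2,s3}.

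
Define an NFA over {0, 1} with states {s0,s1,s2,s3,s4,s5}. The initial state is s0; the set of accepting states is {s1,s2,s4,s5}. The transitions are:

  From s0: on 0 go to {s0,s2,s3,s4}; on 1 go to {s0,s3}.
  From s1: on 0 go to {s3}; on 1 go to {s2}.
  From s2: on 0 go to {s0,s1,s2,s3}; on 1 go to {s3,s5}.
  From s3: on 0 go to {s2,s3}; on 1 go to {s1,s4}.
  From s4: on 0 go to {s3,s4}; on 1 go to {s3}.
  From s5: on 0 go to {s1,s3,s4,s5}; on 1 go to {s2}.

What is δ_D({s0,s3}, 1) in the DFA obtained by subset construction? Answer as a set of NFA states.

δ(s0,1) = {s0,s3}; δ(s3,1) = {s1,s4}.
Union: {s0,s1,s3,s4}.

{s0,s1,s3,s4}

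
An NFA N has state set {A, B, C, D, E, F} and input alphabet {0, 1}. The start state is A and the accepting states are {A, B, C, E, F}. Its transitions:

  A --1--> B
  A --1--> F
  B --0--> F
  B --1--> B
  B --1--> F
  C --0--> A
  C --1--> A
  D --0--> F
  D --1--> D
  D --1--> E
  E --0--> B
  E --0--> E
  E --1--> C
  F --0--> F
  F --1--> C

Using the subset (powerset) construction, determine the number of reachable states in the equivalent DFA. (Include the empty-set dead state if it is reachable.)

Start state of the DFA: {A}.
{A} --0--> ∅  [new]
{A} --1--> {B, F}  [new]
∅ --0--> ∅  [seen]
∅ --1--> ∅  [seen]
{B, F} --0--> {F}  [new]
{B, F} --1--> {B, C, F}  [new]
{F} --0--> {F}  [seen]
{F} --1--> {C}  [new]
{B, C, F} --0--> {A, F}  [new]
{B, C, F} --1--> {A, B, C, F}  [new]
{C} --0--> {A}  [seen]
{C} --1--> {A}  [seen]
{A, F} --0--> {F}  [seen]
{A, F} --1--> {B, C, F}  [seen]
{A, B, C, F} --0--> {A, F}  [seen]
{A, B, C, F} --1--> {A, B, C, F}  [seen]
Reachable DFA states: {A}, ∅, {B, F}, {F}, {B, C, F}, {C}, {A, F}, {A, B, C, F}.

8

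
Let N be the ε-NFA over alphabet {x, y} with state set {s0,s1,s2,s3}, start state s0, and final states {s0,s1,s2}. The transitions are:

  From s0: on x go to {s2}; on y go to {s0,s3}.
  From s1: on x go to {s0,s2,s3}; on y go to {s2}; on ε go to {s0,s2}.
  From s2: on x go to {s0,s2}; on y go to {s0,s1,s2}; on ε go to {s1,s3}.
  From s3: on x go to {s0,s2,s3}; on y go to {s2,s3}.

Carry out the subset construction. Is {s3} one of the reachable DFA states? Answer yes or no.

no

Start state of the DFA: {s0} (ε-closure of the NFA start).
{s0} --x--> {s0,s1,s2,s3}  [new]
{s0} --y--> {s0,s3}  [new]
{s0,s1,s2,s3} --x--> {s0,s1,s2,s3}  [seen]
{s0,s1,s2,s3} --y--> {s0,s1,s2,s3}  [seen]
{s0,s3} --x--> {s0,s1,s2,s3}  [seen]
{s0,s3} --y--> {s0,s1,s2,s3}  [seen]
Reachable DFA states: {s0}, {s0,s1,s2,s3}, {s0,s3}.
{s3} is not among them.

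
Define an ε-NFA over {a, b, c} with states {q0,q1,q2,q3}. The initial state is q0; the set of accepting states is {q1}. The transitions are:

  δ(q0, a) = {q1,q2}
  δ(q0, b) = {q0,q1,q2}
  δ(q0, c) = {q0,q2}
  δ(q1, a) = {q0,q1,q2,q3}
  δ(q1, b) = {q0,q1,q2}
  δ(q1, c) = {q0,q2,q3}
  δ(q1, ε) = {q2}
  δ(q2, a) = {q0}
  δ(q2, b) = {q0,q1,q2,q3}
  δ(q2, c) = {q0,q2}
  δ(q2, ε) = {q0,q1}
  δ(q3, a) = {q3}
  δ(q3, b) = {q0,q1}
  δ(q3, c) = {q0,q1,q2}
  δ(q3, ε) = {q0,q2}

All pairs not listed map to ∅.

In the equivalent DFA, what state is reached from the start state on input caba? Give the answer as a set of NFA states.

Start: {q0}.
δ(q0,c) = {q0,q2}.
Union: {q0,q2}.
ε-closure gives {q0,q1,q2}.
After c: {q0,q1,q2}.
δ(q0,a) = {q1,q2}; δ(q1,a) = {q0,q1,q2,q3}; δ(q2,a) = {q0}.
Union: {q0,q1,q2,q3}.
After a: {q0,q1,q2,q3}.
δ(q0,b) = {q0,q1,q2}; δ(q1,b) = {q0,q1,q2}; δ(q2,b) = {q0,q1,q2,q3}; δ(q3,b) = {q0,q1}.
Union: {q0,q1,q2,q3}.
After b: {q0,q1,q2,q3}.
δ(q0,a) = {q1,q2}; δ(q1,a) = {q0,q1,q2,q3}; δ(q2,a) = {q0}; δ(q3,a) = {q3}.
Union: {q0,q1,q2,q3}.
After a: {q0,q1,q2,q3}.

{q0,q1,q2,q3}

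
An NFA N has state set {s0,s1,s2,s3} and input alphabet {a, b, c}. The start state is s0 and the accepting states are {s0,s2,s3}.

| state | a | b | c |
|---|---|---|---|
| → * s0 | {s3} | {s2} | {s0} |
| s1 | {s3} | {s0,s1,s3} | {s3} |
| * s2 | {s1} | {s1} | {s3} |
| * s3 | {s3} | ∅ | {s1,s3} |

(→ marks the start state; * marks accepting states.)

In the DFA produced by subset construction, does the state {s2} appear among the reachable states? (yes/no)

yes

Start state of the DFA: {s0}.
{s0} --a--> {s3}  [new]
{s0} --b--> {s2}  [new]
{s0} --c--> {s0}  [seen]
{s3} --a--> {s3}  [seen]
{s3} --b--> ∅  [new]
{s3} --c--> {s1,s3}  [new]
{s2} --a--> {s1}  [new]
{s2} --b--> {s1}  [seen]
{s2} --c--> {s3}  [seen]
∅ --a--> ∅  [seen]
∅ --b--> ∅  [seen]
∅ --c--> ∅  [seen]
{s1,s3} --a--> {s3}  [seen]
{s1,s3} --b--> {s0,s1,s3}  [new]
{s1,s3} --c--> {s1,s3}  [seen]
{s1} --a--> {s3}  [seen]
{s1} --b--> {s0,s1,s3}  [seen]
{s1} --c--> {s3}  [seen]
{s0,s1,s3} --a--> {s3}  [seen]
{s0,s1,s3} --b--> {s0,s1,s2,s3}  [new]
{s0,s1,s3} --c--> {s0,s1,s3}  [seen]
{s0,s1,s2,s3} --a--> {s1,s3}  [seen]
{s0,s1,s2,s3} --b--> {s0,s1,s2,s3}  [seen]
{s0,s1,s2,s3} --c--> {s0,s1,s3}  [seen]
Reachable DFA states: {s0}, {s3}, {s2}, ∅, {s1,s3}, {s1}, {s0,s1,s3}, {s0,s1,s2,s3}.
{s2} is among them.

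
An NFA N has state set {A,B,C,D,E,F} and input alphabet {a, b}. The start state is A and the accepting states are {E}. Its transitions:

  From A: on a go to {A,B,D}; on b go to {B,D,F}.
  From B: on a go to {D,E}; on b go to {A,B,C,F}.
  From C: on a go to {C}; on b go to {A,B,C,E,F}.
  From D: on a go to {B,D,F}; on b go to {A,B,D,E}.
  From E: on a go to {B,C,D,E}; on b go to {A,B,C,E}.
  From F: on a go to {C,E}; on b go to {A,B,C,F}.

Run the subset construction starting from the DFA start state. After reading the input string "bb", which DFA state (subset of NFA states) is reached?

{A,B,C,D,E,F}

Start: {A}.
δ(A,b) = {B,D,F}.
Union: {B,D,F}.
After b: {B,D,F}.
δ(B,b) = {A,B,C,F}; δ(D,b) = {A,B,D,E}; δ(F,b) = {A,B,C,F}.
Union: {A,B,C,D,E,F}.
After b: {A,B,C,D,E,F}.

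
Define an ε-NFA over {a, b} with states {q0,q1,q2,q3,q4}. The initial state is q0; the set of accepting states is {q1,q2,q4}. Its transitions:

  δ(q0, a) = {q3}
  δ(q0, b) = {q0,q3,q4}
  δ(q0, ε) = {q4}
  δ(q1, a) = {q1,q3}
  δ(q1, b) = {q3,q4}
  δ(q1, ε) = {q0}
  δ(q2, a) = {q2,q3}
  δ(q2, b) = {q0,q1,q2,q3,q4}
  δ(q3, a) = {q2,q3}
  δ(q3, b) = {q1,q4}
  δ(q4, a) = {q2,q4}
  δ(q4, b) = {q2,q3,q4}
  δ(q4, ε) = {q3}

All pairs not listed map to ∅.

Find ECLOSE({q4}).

{q3,q4}

Begin with {q4}.
q4 →ε {q3}; add q3.
ε-closure = {q3,q4}.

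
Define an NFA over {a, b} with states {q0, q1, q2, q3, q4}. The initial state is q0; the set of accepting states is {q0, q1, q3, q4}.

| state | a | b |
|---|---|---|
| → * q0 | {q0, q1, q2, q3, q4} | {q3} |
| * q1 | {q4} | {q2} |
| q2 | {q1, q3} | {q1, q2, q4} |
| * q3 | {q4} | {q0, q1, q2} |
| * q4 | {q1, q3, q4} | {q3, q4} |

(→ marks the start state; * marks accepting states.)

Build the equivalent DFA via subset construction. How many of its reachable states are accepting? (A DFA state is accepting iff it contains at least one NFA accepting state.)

Start state of the DFA: {q0}.
{q0} --a--> {q0, q1, q2, q3, q4}  [new]
{q0} --b--> {q3}  [new]
{q0, q1, q2, q3, q4} --a--> {q0, q1, q2, q3, q4}  [seen]
{q0, q1, q2, q3, q4} --b--> {q0, q1, q2, q3, q4}  [seen]
{q3} --a--> {q4}  [new]
{q3} --b--> {q0, q1, q2}  [new]
{q4} --a--> {q1, q3, q4}  [new]
{q4} --b--> {q3, q4}  [new]
{q0, q1, q2} --a--> {q0, q1, q2, q3, q4}  [seen]
{q0, q1, q2} --b--> {q1, q2, q3, q4}  [new]
{q1, q3, q4} --a--> {q1, q3, q4}  [seen]
{q1, q3, q4} --b--> {q0, q1, q2, q3, q4}  [seen]
{q3, q4} --a--> {q1, q3, q4}  [seen]
{q3, q4} --b--> {q0, q1, q2, q3, q4}  [seen]
{q1, q2, q3, q4} --a--> {q1, q3, q4}  [seen]
{q1, q2, q3, q4} --b--> {q0, q1, q2, q3, q4}  [seen]
Reachable DFA states: {q0}, {q0, q1, q2, q3, q4}, {q3}, {q4}, {q0, q1, q2}, {q1, q3, q4}, {q3, q4}, {q1, q2, q3, q4}.
Accepting DFA states (contain an NFA accepting state): {q0}, {q0, q1, q2, q3, q4}, {q3}, {q4}, {q0, q1, q2}, {q1, q3, q4}, {q3, q4}, {q1, q2, q3, q4}.

8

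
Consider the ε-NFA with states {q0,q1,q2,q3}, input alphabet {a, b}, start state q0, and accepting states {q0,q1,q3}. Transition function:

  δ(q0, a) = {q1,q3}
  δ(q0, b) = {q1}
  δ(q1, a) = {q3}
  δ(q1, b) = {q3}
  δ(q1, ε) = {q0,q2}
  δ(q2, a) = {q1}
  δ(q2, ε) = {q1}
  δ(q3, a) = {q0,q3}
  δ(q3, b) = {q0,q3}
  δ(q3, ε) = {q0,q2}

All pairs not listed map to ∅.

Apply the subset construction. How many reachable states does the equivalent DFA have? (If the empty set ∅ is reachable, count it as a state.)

3

Start state of the DFA: {q0} (ε-closure of the NFA start).
{q0} --a--> {q0,q1,q2,q3}  [new]
{q0} --b--> {q0,q1,q2}  [new]
{q0,q1,q2,q3} --a--> {q0,q1,q2,q3}  [seen]
{q0,q1,q2,q3} --b--> {q0,q1,q2,q3}  [seen]
{q0,q1,q2} --a--> {q0,q1,q2,q3}  [seen]
{q0,q1,q2} --b--> {q0,q1,q2,q3}  [seen]
Reachable DFA states: {q0}, {q0,q1,q2,q3}, {q0,q1,q2}.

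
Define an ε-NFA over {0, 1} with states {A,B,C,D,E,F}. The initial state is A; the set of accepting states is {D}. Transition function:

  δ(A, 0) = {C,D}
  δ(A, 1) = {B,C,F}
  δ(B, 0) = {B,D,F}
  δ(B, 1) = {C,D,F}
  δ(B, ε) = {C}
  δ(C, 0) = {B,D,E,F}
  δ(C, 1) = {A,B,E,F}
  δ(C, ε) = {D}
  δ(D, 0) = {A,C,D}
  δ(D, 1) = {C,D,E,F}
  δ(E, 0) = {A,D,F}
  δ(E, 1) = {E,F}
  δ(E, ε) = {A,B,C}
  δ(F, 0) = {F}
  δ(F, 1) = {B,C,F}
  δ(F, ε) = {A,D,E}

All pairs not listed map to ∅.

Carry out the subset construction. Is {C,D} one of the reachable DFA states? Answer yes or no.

Start state of the DFA: {A} (ε-closure of the NFA start).
{A} --0--> {C,D}  [new]
{A} --1--> {A,B,C,D,E,F}  [new]
{C,D} --0--> {A,B,C,D,E,F}  [seen]
{C,D} --1--> {A,B,C,D,E,F}  [seen]
{A,B,C,D,E,F} --0--> {A,B,C,D,E,F}  [seen]
{A,B,C,D,E,F} --1--> {A,B,C,D,E,F}  [seen]
Reachable DFA states: {A}, {C,D}, {A,B,C,D,E,F}.
{C,D} is among them.

yes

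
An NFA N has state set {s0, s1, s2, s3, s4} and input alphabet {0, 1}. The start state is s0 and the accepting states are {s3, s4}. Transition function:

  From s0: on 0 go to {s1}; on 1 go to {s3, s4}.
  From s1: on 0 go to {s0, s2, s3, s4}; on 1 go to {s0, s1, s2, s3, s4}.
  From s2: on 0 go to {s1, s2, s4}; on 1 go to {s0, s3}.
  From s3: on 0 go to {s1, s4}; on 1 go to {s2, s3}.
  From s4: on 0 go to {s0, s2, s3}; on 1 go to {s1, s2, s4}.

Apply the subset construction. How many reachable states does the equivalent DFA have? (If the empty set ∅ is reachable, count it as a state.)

Start state of the DFA: {s0}.
{s0} --0--> {s1}  [new]
{s0} --1--> {s3, s4}  [new]
{s1} --0--> {s0, s2, s3, s4}  [new]
{s1} --1--> {s0, s1, s2, s3, s4}  [new]
{s3, s4} --0--> {s0, s1, s2, s3, s4}  [seen]
{s3, s4} --1--> {s1, s2, s3, s4}  [new]
{s0, s2, s3, s4} --0--> {s0, s1, s2, s3, s4}  [seen]
{s0, s2, s3, s4} --1--> {s0, s1, s2, s3, s4}  [seen]
{s0, s1, s2, s3, s4} --0--> {s0, s1, s2, s3, s4}  [seen]
{s0, s1, s2, s3, s4} --1--> {s0, s1, s2, s3, s4}  [seen]
{s1, s2, s3, s4} --0--> {s0, s1, s2, s3, s4}  [seen]
{s1, s2, s3, s4} --1--> {s0, s1, s2, s3, s4}  [seen]
Reachable DFA states: {s0}, {s1}, {s3, s4}, {s0, s2, s3, s4}, {s0, s1, s2, s3, s4}, {s1, s2, s3, s4}.

6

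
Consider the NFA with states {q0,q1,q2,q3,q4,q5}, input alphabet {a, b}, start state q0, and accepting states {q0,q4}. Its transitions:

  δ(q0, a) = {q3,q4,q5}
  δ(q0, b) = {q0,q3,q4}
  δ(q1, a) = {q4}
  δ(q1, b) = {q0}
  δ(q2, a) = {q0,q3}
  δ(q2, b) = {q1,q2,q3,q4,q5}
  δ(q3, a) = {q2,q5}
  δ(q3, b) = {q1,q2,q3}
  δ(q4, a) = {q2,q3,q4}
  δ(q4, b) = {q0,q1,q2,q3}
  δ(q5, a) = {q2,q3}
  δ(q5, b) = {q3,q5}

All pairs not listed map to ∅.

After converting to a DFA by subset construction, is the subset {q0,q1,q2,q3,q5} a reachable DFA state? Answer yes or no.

Start state of the DFA: {q0}.
{q0} --a--> {q3,q4,q5}  [new]
{q0} --b--> {q0,q3,q4}  [new]
{q3,q4,q5} --a--> {q2,q3,q4,q5}  [new]
{q3,q4,q5} --b--> {q0,q1,q2,q3,q5}  [new]
{q0,q3,q4} --a--> {q2,q3,q4,q5}  [seen]
{q0,q3,q4} --b--> {q0,q1,q2,q3,q4}  [new]
{q2,q3,q4,q5} --a--> {q0,q2,q3,q4,q5}  [new]
{q2,q3,q4,q5} --b--> {q0,q1,q2,q3,q4,q5}  [new]
{q0,q1,q2,q3,q5} --a--> {q0,q2,q3,q4,q5}  [seen]
{q0,q1,q2,q3,q5} --b--> {q0,q1,q2,q3,q4,q5}  [seen]
{q0,q1,q2,q3,q4} --a--> {q0,q2,q3,q4,q5}  [seen]
{q0,q1,q2,q3,q4} --b--> {q0,q1,q2,q3,q4,q5}  [seen]
{q0,q2,q3,q4,q5} --a--> {q0,q2,q3,q4,q5}  [seen]
{q0,q2,q3,q4,q5} --b--> {q0,q1,q2,q3,q4,q5}  [seen]
{q0,q1,q2,q3,q4,q5} --a--> {q0,q2,q3,q4,q5}  [seen]
{q0,q1,q2,q3,q4,q5} --b--> {q0,q1,q2,q3,q4,q5}  [seen]
Reachable DFA states: {q0}, {q3,q4,q5}, {q0,q3,q4}, {q2,q3,q4,q5}, {q0,q1,q2,q3,q5}, {q0,q1,q2,q3,q4}, {q0,q2,q3,q4,q5}, {q0,q1,q2,q3,q4,q5}.
{q0,q1,q2,q3,q5} is among them.

yes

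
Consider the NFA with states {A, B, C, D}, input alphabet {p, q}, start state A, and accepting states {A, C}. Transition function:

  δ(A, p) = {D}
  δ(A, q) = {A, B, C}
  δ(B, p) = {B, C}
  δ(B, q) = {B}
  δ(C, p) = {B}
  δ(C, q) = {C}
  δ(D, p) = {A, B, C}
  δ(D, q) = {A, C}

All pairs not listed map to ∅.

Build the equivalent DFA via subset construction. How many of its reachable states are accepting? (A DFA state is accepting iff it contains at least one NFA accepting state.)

Start state of the DFA: {A}.
{A} --p--> {D}  [new]
{A} --q--> {A, B, C}  [new]
{D} --p--> {A, B, C}  [seen]
{D} --q--> {A, C}  [new]
{A, B, C} --p--> {B, C, D}  [new]
{A, B, C} --q--> {A, B, C}  [seen]
{A, C} --p--> {B, D}  [new]
{A, C} --q--> {A, B, C}  [seen]
{B, C, D} --p--> {A, B, C}  [seen]
{B, C, D} --q--> {A, B, C}  [seen]
{B, D} --p--> {A, B, C}  [seen]
{B, D} --q--> {A, B, C}  [seen]
Reachable DFA states: {A}, {D}, {A, B, C}, {A, C}, {B, C, D}, {B, D}.
Accepting DFA states (contain an NFA accepting state): {A}, {A, B, C}, {A, C}, {B, C, D}.

4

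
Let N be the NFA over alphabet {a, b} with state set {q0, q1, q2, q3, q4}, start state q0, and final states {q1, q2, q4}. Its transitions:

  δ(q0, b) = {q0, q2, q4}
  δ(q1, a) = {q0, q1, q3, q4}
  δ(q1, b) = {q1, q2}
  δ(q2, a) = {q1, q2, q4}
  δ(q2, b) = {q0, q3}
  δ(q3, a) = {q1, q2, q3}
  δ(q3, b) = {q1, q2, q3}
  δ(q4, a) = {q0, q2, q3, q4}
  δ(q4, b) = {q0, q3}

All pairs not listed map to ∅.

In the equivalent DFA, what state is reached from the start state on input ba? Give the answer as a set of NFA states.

Start: {q0}.
δ(q0,b) = {q0, q2, q4}.
Union: {q0, q2, q4}.
After b: {q0, q2, q4}.
δ(q0,a) = ∅; δ(q2,a) = {q1, q2, q4}; δ(q4,a) = {q0, q2, q3, q4}.
Union: {q0, q1, q2, q3, q4}.
After a: {q0, q1, q2, q3, q4}.

{q0, q1, q2, q3, q4}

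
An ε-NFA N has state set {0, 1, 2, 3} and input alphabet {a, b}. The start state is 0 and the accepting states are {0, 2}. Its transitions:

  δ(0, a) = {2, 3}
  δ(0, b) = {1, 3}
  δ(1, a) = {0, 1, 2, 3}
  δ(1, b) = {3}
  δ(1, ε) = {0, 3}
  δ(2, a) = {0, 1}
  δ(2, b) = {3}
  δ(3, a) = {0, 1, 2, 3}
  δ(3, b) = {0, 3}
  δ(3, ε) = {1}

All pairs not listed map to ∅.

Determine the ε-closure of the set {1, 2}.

{0, 1, 2, 3}

Begin with {1, 2}.
1 →ε {0, 3}; add 0, 3.
ε-closure = {0, 1, 2, 3}.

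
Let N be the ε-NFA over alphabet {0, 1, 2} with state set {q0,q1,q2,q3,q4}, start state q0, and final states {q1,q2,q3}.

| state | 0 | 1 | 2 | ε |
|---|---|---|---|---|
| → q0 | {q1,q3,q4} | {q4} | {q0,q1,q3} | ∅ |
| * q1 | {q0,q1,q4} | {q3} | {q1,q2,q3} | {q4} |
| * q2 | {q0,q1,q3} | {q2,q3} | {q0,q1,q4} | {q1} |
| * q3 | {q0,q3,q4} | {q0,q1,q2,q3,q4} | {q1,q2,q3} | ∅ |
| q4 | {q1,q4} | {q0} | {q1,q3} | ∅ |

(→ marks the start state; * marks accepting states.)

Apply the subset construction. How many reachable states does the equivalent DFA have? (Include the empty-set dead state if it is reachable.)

10

Start state of the DFA: {q0} (ε-closure of the NFA start).
{q0} --0--> {q1,q3,q4}  [new]
{q0} --1--> {q4}  [new]
{q0} --2--> {q0,q1,q3,q4}  [new]
{q1,q3,q4} --0--> {q0,q1,q3,q4}  [seen]
{q1,q3,q4} --1--> {q0,q1,q2,q3,q4}  [new]
{q1,q3,q4} --2--> {q1,q2,q3,q4}  [new]
{q4} --0--> {q1,q4}  [new]
{q4} --1--> {q0}  [seen]
{q4} --2--> {q1,q3,q4}  [seen]
{q0,q1,q3,q4} --0--> {q0,q1,q3,q4}  [seen]
{q0,q1,q3,q4} --1--> {q0,q1,q2,q3,q4}  [seen]
{q0,q1,q3,q4} --2--> {q0,q1,q2,q3,q4}  [seen]
{q0,q1,q2,q3,q4} --0--> {q0,q1,q3,q4}  [seen]
{q0,q1,q2,q3,q4} --1--> {q0,q1,q2,q3,q4}  [seen]
{q0,q1,q2,q3,q4} --2--> {q0,q1,q2,q3,q4}  [seen]
{q1,q2,q3,q4} --0--> {q0,q1,q3,q4}  [seen]
{q1,q2,q3,q4} --1--> {q0,q1,q2,q3,q4}  [seen]
{q1,q2,q3,q4} --2--> {q0,q1,q2,q3,q4}  [seen]
{q1,q4} --0--> {q0,q1,q4}  [new]
{q1,q4} --1--> {q0,q3}  [new]
{q1,q4} --2--> {q1,q2,q3,q4}  [seen]
{q0,q1,q4} --0--> {q0,q1,q3,q4}  [seen]
{q0,q1,q4} --1--> {q0,q3,q4}  [new]
{q0,q1,q4} --2--> {q0,q1,q2,q3,q4}  [seen]
{q0,q3} --0--> {q0,q1,q3,q4}  [seen]
{q0,q3} --1--> {q0,q1,q2,q3,q4}  [seen]
{q0,q3} --2--> {q0,q1,q2,q3,q4}  [seen]
{q0,q3,q4} --0--> {q0,q1,q3,q4}  [seen]
{q0,q3,q4} --1--> {q0,q1,q2,q3,q4}  [seen]
{q0,q3,q4} --2--> {q0,q1,q2,q3,q4}  [seen]
Reachable DFA states: {q0}, {q1,q3,q4}, {q4}, {q0,q1,q3,q4}, {q0,q1,q2,q3,q4}, {q1,q2,q3,q4}, {q1,q4}, {q0,q1,q4}, {q0,q3}, {q0,q3,q4}.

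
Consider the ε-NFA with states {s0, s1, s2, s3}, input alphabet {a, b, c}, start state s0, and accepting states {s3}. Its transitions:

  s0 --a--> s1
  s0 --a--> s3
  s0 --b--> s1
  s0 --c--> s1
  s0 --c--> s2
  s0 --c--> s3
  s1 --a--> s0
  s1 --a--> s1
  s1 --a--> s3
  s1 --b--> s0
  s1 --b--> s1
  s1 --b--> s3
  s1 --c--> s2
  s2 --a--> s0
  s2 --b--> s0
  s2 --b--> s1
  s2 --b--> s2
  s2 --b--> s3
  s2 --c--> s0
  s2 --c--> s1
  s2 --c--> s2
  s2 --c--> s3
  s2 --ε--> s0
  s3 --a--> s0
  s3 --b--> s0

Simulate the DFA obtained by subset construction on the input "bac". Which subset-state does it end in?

{s0, s1, s2, s3}

Start: {s0}.
δ(s0,b) = {s1}.
Union: {s1}.
After b: {s1}.
δ(s1,a) = {s0, s1, s3}.
Union: {s0, s1, s3}.
After a: {s0, s1, s3}.
δ(s0,c) = {s1, s2, s3}; δ(s1,c) = {s2}; δ(s3,c) = ∅.
Union: {s1, s2, s3}.
ε-closure gives {s0, s1, s2, s3}.
After c: {s0, s1, s2, s3}.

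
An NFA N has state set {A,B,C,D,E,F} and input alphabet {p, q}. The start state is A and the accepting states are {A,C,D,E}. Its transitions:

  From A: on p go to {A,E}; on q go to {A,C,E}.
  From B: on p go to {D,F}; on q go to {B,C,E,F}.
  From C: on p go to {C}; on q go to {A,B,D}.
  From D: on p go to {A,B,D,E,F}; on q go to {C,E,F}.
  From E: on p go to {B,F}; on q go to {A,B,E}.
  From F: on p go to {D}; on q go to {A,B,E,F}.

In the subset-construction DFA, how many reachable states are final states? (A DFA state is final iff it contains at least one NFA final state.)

9

Start state of the DFA: {A}.
{A} --p--> {A,E}  [new]
{A} --q--> {A,C,E}  [new]
{A,E} --p--> {A,B,E,F}  [new]
{A,E} --q--> {A,B,C,E}  [new]
{A,C,E} --p--> {A,B,C,E,F}  [new]
{A,C,E} --q--> {A,B,C,D,E}  [new]
{A,B,E,F} --p--> {A,B,D,E,F}  [new]
{A,B,E,F} --q--> {A,B,C,E,F}  [seen]
{A,B,C,E} --p--> {A,B,C,D,E,F}  [new]
{A,B,C,E} --q--> {A,B,C,D,E,F}  [seen]
{A,B,C,E,F} --p--> {A,B,C,D,E,F}  [seen]
{A,B,C,E,F} --q--> {A,B,C,D,E,F}  [seen]
{A,B,C,D,E} --p--> {A,B,C,D,E,F}  [seen]
{A,B,C,D,E} --q--> {A,B,C,D,E,F}  [seen]
{A,B,D,E,F} --p--> {A,B,D,E,F}  [seen]
{A,B,D,E,F} --q--> {A,B,C,E,F}  [seen]
{A,B,C,D,E,F} --p--> {A,B,C,D,E,F}  [seen]
{A,B,C,D,E,F} --q--> {A,B,C,D,E,F}  [seen]
Reachable DFA states: {A}, {A,E}, {A,C,E}, {A,B,E,F}, {A,B,C,E}, {A,B,C,E,F}, {A,B,C,D,E}, {A,B,D,E,F}, {A,B,C,D,E,F}.
Accepting DFA states (contain an NFA accepting state): {A}, {A,E}, {A,C,E}, {A,B,E,F}, {A,B,C,E}, {A,B,C,E,F}, {A,B,C,D,E}, {A,B,D,E,F}, {A,B,C,D,E,F}.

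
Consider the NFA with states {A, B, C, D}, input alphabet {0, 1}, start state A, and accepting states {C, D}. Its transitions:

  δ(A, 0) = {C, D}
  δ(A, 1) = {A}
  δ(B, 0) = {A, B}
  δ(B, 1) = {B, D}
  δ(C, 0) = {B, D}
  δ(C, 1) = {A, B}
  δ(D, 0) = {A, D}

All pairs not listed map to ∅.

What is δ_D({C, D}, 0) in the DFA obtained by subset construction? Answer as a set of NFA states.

δ(C,0) = {B, D}; δ(D,0) = {A, D}.
Union: {A, B, D}.

{A, B, D}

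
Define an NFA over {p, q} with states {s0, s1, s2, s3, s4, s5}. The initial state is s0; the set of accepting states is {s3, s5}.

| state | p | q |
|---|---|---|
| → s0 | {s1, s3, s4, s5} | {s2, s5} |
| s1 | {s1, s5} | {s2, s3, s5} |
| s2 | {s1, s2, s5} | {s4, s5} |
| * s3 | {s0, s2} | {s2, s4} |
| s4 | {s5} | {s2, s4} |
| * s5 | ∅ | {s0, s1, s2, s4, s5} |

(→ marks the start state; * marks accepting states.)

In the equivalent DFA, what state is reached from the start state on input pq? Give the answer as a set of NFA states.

Start: {s0}.
δ(s0,p) = {s1, s3, s4, s5}.
Union: {s1, s3, s4, s5}.
After p: {s1, s3, s4, s5}.
δ(s1,q) = {s2, s3, s5}; δ(s3,q) = {s2, s4}; δ(s4,q) = {s2, s4}; δ(s5,q) = {s0, s1, s2, s4, s5}.
Union: {s0, s1, s2, s3, s4, s5}.
After q: {s0, s1, s2, s3, s4, s5}.

{s0, s1, s2, s3, s4, s5}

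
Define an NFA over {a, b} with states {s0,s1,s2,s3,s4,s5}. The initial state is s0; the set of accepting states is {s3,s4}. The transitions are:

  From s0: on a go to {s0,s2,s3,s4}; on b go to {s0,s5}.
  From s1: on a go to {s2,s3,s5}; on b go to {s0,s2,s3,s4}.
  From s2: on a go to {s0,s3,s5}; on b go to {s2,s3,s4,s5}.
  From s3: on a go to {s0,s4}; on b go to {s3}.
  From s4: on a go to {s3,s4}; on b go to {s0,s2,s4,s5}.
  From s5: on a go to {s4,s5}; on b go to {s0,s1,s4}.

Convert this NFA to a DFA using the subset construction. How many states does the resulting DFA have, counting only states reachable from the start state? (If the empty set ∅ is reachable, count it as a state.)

Start state of the DFA: {s0}.
{s0} --a--> {s0,s2,s3,s4}  [new]
{s0} --b--> {s0,s5}  [new]
{s0,s2,s3,s4} --a--> {s0,s2,s3,s4,s5}  [new]
{s0,s2,s3,s4} --b--> {s0,s2,s3,s4,s5}  [seen]
{s0,s5} --a--> {s0,s2,s3,s4,s5}  [seen]
{s0,s5} --b--> {s0,s1,s4,s5}  [new]
{s0,s2,s3,s4,s5} --a--> {s0,s2,s3,s4,s5}  [seen]
{s0,s2,s3,s4,s5} --b--> {s0,s1,s2,s3,s4,s5}  [new]
{s0,s1,s4,s5} --a--> {s0,s2,s3,s4,s5}  [seen]
{s0,s1,s4,s5} --b--> {s0,s1,s2,s3,s4,s5}  [seen]
{s0,s1,s2,s3,s4,s5} --a--> {s0,s2,s3,s4,s5}  [seen]
{s0,s1,s2,s3,s4,s5} --b--> {s0,s1,s2,s3,s4,s5}  [seen]
Reachable DFA states: {s0}, {s0,s2,s3,s4}, {s0,s5}, {s0,s2,s3,s4,s5}, {s0,s1,s4,s5}, {s0,s1,s2,s3,s4,s5}.

6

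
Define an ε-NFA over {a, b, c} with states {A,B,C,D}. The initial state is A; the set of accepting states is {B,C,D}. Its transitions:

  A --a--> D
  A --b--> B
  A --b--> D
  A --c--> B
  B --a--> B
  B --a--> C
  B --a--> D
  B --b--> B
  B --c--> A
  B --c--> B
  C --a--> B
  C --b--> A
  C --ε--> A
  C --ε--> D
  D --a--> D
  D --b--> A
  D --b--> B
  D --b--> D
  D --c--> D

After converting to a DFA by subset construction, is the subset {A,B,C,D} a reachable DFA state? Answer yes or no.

Start state of the DFA: {A} (ε-closure of the NFA start).
{A} --a--> {D}  [new]
{A} --b--> {B,D}  [new]
{A} --c--> {B}  [new]
{D} --a--> {D}  [seen]
{D} --b--> {A,B,D}  [new]
{D} --c--> {D}  [seen]
{B,D} --a--> {A,B,C,D}  [new]
{B,D} --b--> {A,B,D}  [seen]
{B,D} --c--> {A,B,D}  [seen]
{B} --a--> {A,B,C,D}  [seen]
{B} --b--> {B}  [seen]
{B} --c--> {A,B}  [new]
{A,B,D} --a--> {A,B,C,D}  [seen]
{A,B,D} --b--> {A,B,D}  [seen]
{A,B,D} --c--> {A,B,D}  [seen]
{A,B,C,D} --a--> {A,B,C,D}  [seen]
{A,B,C,D} --b--> {A,B,D}  [seen]
{A,B,C,D} --c--> {A,B,D}  [seen]
{A,B} --a--> {A,B,C,D}  [seen]
{A,B} --b--> {B,D}  [seen]
{A,B} --c--> {A,B}  [seen]
Reachable DFA states: {A}, {D}, {B,D}, {B}, {A,B,D}, {A,B,C,D}, {A,B}.
{A,B,C,D} is among them.

yes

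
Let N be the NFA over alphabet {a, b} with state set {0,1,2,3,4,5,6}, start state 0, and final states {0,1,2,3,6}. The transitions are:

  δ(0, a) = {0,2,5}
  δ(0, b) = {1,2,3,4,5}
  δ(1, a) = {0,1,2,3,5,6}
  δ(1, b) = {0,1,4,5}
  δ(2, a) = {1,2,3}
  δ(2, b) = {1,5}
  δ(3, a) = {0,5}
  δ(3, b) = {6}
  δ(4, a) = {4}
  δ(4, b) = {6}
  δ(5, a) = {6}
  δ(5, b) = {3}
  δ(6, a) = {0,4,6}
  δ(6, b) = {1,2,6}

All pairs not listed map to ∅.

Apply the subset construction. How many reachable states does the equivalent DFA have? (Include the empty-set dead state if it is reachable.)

Start state of the DFA: {0}.
{0} --a--> {0,2,5}  [new]
{0} --b--> {1,2,3,4,5}  [new]
{0,2,5} --a--> {0,1,2,3,5,6}  [new]
{0,2,5} --b--> {1,2,3,4,5}  [seen]
{1,2,3,4,5} --a--> {0,1,2,3,4,5,6}  [new]
{1,2,3,4,5} --b--> {0,1,3,4,5,6}  [new]
{0,1,2,3,5,6} --a--> {0,1,2,3,4,5,6}  [seen]
{0,1,2,3,5,6} --b--> {0,1,2,3,4,5,6}  [seen]
{0,1,2,3,4,5,6} --a--> {0,1,2,3,4,5,6}  [seen]
{0,1,2,3,4,5,6} --b--> {0,1,2,3,4,5,6}  [seen]
{0,1,3,4,5,6} --a--> {0,1,2,3,4,5,6}  [seen]
{0,1,3,4,5,6} --b--> {0,1,2,3,4,5,6}  [seen]
Reachable DFA states: {0}, {0,2,5}, {1,2,3,4,5}, {0,1,2,3,5,6}, {0,1,2,3,4,5,6}, {0,1,3,4,5,6}.

6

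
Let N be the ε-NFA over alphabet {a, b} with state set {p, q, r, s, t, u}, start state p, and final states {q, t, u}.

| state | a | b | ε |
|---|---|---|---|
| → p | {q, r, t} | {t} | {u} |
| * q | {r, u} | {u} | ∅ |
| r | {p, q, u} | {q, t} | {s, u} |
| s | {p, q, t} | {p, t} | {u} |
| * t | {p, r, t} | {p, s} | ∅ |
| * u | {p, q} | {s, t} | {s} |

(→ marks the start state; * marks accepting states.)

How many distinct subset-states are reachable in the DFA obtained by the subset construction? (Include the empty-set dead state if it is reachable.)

Start state of the DFA: {p, s, u} (ε-closure of the NFA start).
{p, s, u} --a--> {p, q, r, s, t, u}  [new]
{p, s, u} --b--> {p, s, t, u}  [new]
{p, q, r, s, t, u} --a--> {p, q, r, s, t, u}  [seen]
{p, q, r, s, t, u} --b--> {p, q, s, t, u}  [new]
{p, s, t, u} --a--> {p, q, r, s, t, u}  [seen]
{p, s, t, u} --b--> {p, s, t, u}  [seen]
{p, q, s, t, u} --a--> {p, q, r, s, t, u}  [seen]
{p, q, s, t, u} --b--> {p, s, t, u}  [seen]
Reachable DFA states: {p, s, u}, {p, q, r, s, t, u}, {p, s, t, u}, {p, q, s, t, u}.

4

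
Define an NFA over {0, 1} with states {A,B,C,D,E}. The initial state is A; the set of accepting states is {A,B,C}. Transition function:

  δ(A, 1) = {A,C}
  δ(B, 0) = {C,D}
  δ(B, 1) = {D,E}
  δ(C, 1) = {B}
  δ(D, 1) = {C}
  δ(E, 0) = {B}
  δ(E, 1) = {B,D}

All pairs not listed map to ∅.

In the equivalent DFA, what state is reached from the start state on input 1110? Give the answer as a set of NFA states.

{B,C,D}

Start: {A}.
δ(A,1) = {A,C}.
Union: {A,C}.
After 1: {A,C}.
δ(A,1) = {A,C}; δ(C,1) = {B}.
Union: {A,B,C}.
After 1: {A,B,C}.
δ(A,1) = {A,C}; δ(B,1) = {D,E}; δ(C,1) = {B}.
Union: {A,B,C,D,E}.
After 1: {A,B,C,D,E}.
δ(A,0) = ∅; δ(B,0) = {C,D}; δ(C,0) = ∅; δ(D,0) = ∅; δ(E,0) = {B}.
Union: {B,C,D}.
After 0: {B,C,D}.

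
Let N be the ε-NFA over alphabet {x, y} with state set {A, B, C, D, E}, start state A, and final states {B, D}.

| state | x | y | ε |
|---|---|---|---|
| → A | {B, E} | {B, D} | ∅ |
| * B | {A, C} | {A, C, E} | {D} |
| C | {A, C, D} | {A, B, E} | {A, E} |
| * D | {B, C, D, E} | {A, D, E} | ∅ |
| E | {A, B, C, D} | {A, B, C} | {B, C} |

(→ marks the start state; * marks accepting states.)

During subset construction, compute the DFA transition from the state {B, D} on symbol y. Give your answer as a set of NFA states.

{A, B, C, D, E}

δ(B,y) = {A, C, E}; δ(D,y) = {A, D, E}.
Union: {A, C, D, E}.
ε-closure gives {A, B, C, D, E}.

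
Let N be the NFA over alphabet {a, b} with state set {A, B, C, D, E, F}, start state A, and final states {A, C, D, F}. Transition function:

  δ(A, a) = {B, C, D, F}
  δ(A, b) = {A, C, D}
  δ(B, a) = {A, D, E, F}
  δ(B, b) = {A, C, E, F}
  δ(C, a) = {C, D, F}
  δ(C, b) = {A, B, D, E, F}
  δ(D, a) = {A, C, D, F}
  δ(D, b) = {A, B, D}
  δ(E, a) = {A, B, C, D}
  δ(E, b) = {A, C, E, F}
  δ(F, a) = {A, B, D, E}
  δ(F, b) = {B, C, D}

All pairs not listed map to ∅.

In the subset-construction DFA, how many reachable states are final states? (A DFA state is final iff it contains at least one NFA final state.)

Start state of the DFA: {A}.
{A} --a--> {B, C, D, F}  [new]
{A} --b--> {A, C, D}  [new]
{B, C, D, F} --a--> {A, B, C, D, E, F}  [new]
{B, C, D, F} --b--> {A, B, C, D, E, F}  [seen]
{A, C, D} --a--> {A, B, C, D, F}  [new]
{A, C, D} --b--> {A, B, C, D, E, F}  [seen]
{A, B, C, D, E, F} --a--> {A, B, C, D, E, F}  [seen]
{A, B, C, D, E, F} --b--> {A, B, C, D, E, F}  [seen]
{A, B, C, D, F} --a--> {A, B, C, D, E, F}  [seen]
{A, B, C, D, F} --b--> {A, B, C, D, E, F}  [seen]
Reachable DFA states: {A}, {B, C, D, F}, {A, C, D}, {A, B, C, D, E, F}, {A, B, C, D, F}.
Accepting DFA states (contain an NFA accepting state): {A}, {B, C, D, F}, {A, C, D}, {A, B, C, D, E, F}, {A, B, C, D, F}.

5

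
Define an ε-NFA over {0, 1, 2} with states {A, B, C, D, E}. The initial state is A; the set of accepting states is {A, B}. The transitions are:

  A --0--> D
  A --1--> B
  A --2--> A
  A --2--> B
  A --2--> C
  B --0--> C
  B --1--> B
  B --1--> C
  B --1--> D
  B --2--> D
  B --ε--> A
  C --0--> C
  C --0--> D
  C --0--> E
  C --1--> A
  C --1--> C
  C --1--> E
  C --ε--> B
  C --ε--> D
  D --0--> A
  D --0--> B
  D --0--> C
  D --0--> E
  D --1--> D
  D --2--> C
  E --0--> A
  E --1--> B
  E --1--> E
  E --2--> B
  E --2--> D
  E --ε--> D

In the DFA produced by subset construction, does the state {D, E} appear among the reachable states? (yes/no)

Start state of the DFA: {A} (ε-closure of the NFA start).
{A} --0--> {D}  [new]
{A} --1--> {A, B}  [new]
{A} --2--> {A, B, C, D}  [new]
{D} --0--> {A, B, C, D, E}  [new]
{D} --1--> {D}  [seen]
{D} --2--> {A, B, C, D}  [seen]
{A, B} --0--> {A, B, C, D}  [seen]
{A, B} --1--> {A, B, C, D}  [seen]
{A, B} --2--> {A, B, C, D}  [seen]
{A, B, C, D} --0--> {A, B, C, D, E}  [seen]
{A, B, C, D} --1--> {A, B, C, D, E}  [seen]
{A, B, C, D} --2--> {A, B, C, D}  [seen]
{A, B, C, D, E} --0--> {A, B, C, D, E}  [seen]
{A, B, C, D, E} --1--> {A, B, C, D, E}  [seen]
{A, B, C, D, E} --2--> {A, B, C, D}  [seen]
Reachable DFA states: {A}, {D}, {A, B}, {A, B, C, D}, {A, B, C, D, E}.
{D, E} is not among them.

no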